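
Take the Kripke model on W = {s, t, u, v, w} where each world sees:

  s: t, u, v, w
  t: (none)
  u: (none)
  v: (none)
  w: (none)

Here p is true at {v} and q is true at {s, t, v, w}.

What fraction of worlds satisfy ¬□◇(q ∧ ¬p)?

s: □◇(q ∧ ¬p) is F. ✓
t: □◇(q ∧ ¬p) is T. ✗
u: □◇(q ∧ ¬p) is T. ✗
v: □◇(q ∧ ¬p) is T. ✗
w: □◇(q ∧ ¬p) is T. ✗
That's 1 of 5 worlds, so 1/5.

1/5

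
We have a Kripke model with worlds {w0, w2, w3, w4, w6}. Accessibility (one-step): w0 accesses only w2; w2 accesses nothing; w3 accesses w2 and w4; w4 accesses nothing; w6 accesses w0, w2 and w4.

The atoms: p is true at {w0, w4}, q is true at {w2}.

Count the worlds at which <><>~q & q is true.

w0: <><>~q is F, q is F. ✗
w2: <><>~q is F, q is T. ✗
w3: <><>~q is F, q is F. ✗
w4: <><>~q is F, q is F. ✗
w6: <><>~q is F, q is F. ✗
Satisfying worlds: ∅.

0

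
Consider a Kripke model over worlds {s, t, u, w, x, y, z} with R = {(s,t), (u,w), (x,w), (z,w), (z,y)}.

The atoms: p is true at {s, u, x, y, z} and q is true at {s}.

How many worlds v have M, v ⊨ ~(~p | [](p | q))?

s: ~p | [](p | q) is F. ✓
t: ~p | [](p | q) is T. ✗
u: ~p | [](p | q) is F. ✓
w: ~p | [](p | q) is T. ✗
x: ~p | [](p | q) is F. ✓
y: ~p | [](p | q) is T. ✗
z: ~p | [](p | q) is F. ✓
Satisfying worlds: {s, u, x, z}.

4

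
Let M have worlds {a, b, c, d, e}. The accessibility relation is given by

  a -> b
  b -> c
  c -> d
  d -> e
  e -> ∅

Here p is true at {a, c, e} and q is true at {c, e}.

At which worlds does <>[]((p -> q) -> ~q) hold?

{b, d}

a: successors {b}; []((p -> q) -> ~q) there: b:F. ✗
b: successors {c}; []((p -> q) -> ~q) there: c:T. ✓
c: successors {d}; []((p -> q) -> ~q) there: d:F. ✗
d: successors {e}; []((p -> q) -> ~q) there: e:T. ✓
e: no successors, so <>[]((p -> q) -> ~q) fails. ✗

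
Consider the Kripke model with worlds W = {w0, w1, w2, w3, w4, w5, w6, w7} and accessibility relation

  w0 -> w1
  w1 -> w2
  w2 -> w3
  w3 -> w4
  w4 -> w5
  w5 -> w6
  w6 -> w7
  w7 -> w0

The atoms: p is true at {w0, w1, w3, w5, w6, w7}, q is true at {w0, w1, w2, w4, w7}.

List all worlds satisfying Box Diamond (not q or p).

{w1, w3, w4, w5, w6, w7}

w0: successors {w1}; Diamond (not q or p) there: w1:F. ✗
w1: successors {w2}; Diamond (not q or p) there: w2:T. ✓
w2: successors {w3}; Diamond (not q or p) there: w3:F. ✗
w3: successors {w4}; Diamond (not q or p) there: w4:T. ✓
w4: successors {w5}; Diamond (not q or p) there: w5:T. ✓
w5: successors {w6}; Diamond (not q or p) there: w6:T. ✓
w6: successors {w7}; Diamond (not q or p) there: w7:T. ✓
w7: successors {w0}; Diamond (not q or p) there: w0:T. ✓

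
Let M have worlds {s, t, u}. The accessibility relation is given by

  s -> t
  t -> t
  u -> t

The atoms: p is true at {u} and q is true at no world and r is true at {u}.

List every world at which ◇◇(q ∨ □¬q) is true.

s: successors {t}; ◇(q ∨ □¬q) there: t:T. ✓
t: successors {t}; ◇(q ∨ □¬q) there: t:T. ✓
u: successors {t}; ◇(q ∨ □¬q) there: t:T. ✓

{s, t, u}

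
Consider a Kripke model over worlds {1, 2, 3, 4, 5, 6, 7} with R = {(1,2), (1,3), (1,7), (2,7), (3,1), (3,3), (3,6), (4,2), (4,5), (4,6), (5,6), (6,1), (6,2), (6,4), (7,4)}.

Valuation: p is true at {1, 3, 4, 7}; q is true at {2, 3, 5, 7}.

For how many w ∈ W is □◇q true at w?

1: successors {2, 3, 7}; ◇q there: 2:T, 3:T, 7:F. ✗
2: successors {7}; ◇q there: 7:F. ✗
3: successors {1, 3, 6}; ◇q there: 1:T, 3:T, 6:T. ✓
4: successors {2, 5, 6}; ◇q there: 2:T, 5:F, 6:T. ✗
5: successors {6}; ◇q there: 6:T. ✓
6: successors {1, 2, 4}; ◇q there: 1:T, 2:T, 4:T. ✓
7: successors {4}; ◇q there: 4:T. ✓
Satisfying worlds: {3, 5, 6, 7}.

4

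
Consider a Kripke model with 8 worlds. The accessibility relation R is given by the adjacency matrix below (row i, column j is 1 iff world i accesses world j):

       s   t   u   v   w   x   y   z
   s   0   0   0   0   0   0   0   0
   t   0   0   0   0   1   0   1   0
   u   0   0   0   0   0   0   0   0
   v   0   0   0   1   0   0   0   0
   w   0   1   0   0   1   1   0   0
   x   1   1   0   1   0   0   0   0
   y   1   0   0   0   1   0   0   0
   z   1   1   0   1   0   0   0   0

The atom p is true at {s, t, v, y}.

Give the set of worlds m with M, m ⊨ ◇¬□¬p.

s: no successors, so ◇¬□¬p fails. ✗
t: successors {w, y}; ¬□¬p there: w:T, y:T. ✓
u: no successors, so ◇¬□¬p fails. ✗
v: successors {v}; ¬□¬p there: v:T. ✓
w: successors {t, w, x}; ¬□¬p there: t:T, w:T, x:T. ✓
x: successors {s, t, v}; ¬□¬p there: s:F, t:T, v:T. ✓
y: successors {s, w}; ¬□¬p there: s:F, w:T. ✓
z: successors {s, t, v}; ¬□¬p there: s:F, t:T, v:T. ✓

{t, v, w, x, y, z}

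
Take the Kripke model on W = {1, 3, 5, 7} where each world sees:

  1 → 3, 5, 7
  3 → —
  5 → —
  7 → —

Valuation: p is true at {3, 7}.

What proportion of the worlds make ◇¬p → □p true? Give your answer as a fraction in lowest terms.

1: ◇¬p is T, □p is F. ✗
3: ◇¬p is F, □p is T. ✓
5: ◇¬p is F, □p is T. ✓
7: ◇¬p is F, □p is T. ✓
That's 3 of 4 worlds, so 3/4.

3/4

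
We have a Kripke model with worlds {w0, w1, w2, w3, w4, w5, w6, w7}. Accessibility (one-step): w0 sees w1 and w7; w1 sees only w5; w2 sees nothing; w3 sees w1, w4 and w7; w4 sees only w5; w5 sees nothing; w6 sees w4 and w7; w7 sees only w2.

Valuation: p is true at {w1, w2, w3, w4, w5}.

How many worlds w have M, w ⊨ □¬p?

w0: successors {w1, w7}; ¬p there: w1:F, w7:T. ✗
w1: successors {w5}; ¬p there: w5:F. ✗
w2: no successors, so □¬p holds vacuously. ✓
w3: successors {w1, w4, w7}; ¬p there: w1:F, w4:F, w7:T. ✗
w4: successors {w5}; ¬p there: w5:F. ✗
w5: no successors, so □¬p holds vacuously. ✓
w6: successors {w4, w7}; ¬p there: w4:F, w7:T. ✗
w7: successors {w2}; ¬p there: w2:F. ✗
Satisfying worlds: {w2, w5}.

2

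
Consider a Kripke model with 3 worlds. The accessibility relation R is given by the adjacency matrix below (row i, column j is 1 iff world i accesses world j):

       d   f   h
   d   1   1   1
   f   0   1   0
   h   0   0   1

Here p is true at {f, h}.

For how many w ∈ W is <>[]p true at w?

d: successors {d, f, h}; []p there: d:F, f:T, h:T. ✓
f: successors {f}; []p there: f:T. ✓
h: successors {h}; []p there: h:T. ✓
Satisfying worlds: {d, f, h}.

3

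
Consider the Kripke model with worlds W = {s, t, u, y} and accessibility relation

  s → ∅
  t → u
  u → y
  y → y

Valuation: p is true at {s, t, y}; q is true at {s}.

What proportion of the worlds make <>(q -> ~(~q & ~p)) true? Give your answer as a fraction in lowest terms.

3/4

s: no successors, so <>(q -> ~(~q & ~p)) fails. ✗
t: successors {u}; q -> ~(~q & ~p) there: u:T. ✓
u: successors {y}; q -> ~(~q & ~p) there: y:T. ✓
y: successors {y}; q -> ~(~q & ~p) there: y:T. ✓
That's 3 of 4 worlds, so 3/4.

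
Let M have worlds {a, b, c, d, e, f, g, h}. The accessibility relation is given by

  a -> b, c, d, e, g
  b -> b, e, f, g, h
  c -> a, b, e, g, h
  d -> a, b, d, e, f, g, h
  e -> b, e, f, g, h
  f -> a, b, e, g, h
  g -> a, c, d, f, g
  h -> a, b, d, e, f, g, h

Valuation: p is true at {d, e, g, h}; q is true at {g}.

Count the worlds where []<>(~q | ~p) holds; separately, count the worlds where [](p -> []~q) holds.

8 and 0

For []<>(~q | ~p):
a: successors {b, c, d, e, g}; <>(~q | ~p) there: b:T, c:T, d:T, e:T, g:T. ✓
b: successors {b, e, f, g, h}; <>(~q | ~p) there: b:T, e:T, f:T, g:T, h:T. ✓
c: successors {a, b, e, g, h}; <>(~q | ~p) there: a:T, b:T, e:T, g:T, h:T. ✓
d: successors {a, b, d, e, f, g, h}; <>(~q | ~p) there: a:T, b:T, d:T, e:T, f:T, g:T, h:T. ✓
e: successors {b, e, f, g, h}; <>(~q | ~p) there: b:T, e:T, f:T, g:T, h:T. ✓
f: successors {a, b, e, g, h}; <>(~q | ~p) there: a:T, b:T, e:T, g:T, h:T. ✓
g: successors {a, c, d, f, g}; <>(~q | ~p) there: a:T, c:T, d:T, f:T, g:T. ✓
h: successors {a, b, d, e, f, g, h}; <>(~q | ~p) there: a:T, b:T, d:T, e:T, f:T, g:T, h:T. ✓
— 8 worlds.
For [](p -> []~q):
a: successors {b, c, d, e, g}; p -> []~q there: b:T, c:T, d:F, e:F, g:F. ✗
b: successors {b, e, f, g, h}; p -> []~q there: b:T, e:F, f:T, g:F, h:F. ✗
c: successors {a, b, e, g, h}; p -> []~q there: a:T, b:T, e:F, g:F, h:F. ✗
d: successors {a, b, d, e, f, g, h}; p -> []~q there: a:T, b:T, d:F, e:F, f:T, g:F, h:F. ✗
e: successors {b, e, f, g, h}; p -> []~q there: b:T, e:F, f:T, g:F, h:F. ✗
f: successors {a, b, e, g, h}; p -> []~q there: a:T, b:T, e:F, g:F, h:F. ✗
g: successors {a, c, d, f, g}; p -> []~q there: a:T, c:T, d:F, f:T, g:F. ✗
h: successors {a, b, d, e, f, g, h}; p -> []~q there: a:T, b:T, d:F, e:F, f:T, g:F, h:F. ✗
— 0 worlds.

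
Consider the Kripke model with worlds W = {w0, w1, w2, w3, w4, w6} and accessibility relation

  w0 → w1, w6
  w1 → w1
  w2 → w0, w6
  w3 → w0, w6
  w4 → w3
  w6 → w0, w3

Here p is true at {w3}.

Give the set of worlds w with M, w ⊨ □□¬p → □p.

w0: □□¬p is F, □p is F. ✓
w1: □□¬p is T, □p is F. ✗
w2: □□¬p is F, □p is F. ✓
w3: □□¬p is F, □p is F. ✓
w4: □□¬p is T, □p is T. ✓
w6: □□¬p is T, □p is F. ✗

{w0, w2, w3, w4}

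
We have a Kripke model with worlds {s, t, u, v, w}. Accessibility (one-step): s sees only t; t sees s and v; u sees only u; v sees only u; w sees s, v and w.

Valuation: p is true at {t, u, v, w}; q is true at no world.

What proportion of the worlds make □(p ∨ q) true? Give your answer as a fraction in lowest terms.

s: successors {t}; p ∨ q there: t:T. ✓
t: successors {s, v}; p ∨ q there: s:F, v:T. ✗
u: successors {u}; p ∨ q there: u:T. ✓
v: successors {u}; p ∨ q there: u:T. ✓
w: successors {s, v, w}; p ∨ q there: s:F, v:T, w:T. ✗
That's 3 of 5 worlds, so 3/5.

3/5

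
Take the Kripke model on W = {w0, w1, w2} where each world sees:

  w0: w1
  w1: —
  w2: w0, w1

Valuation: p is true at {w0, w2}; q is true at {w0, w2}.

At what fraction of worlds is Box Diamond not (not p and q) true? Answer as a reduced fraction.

1/3

w0: successors {w1}; Diamond not (not p and q) there: w1:F. ✗
w1: no successors, so Box Diamond not (not p and q) holds vacuously. ✓
w2: successors {w0, w1}; Diamond not (not p and q) there: w0:T, w1:F. ✗
That's 1 of 3 worlds, so 1/3.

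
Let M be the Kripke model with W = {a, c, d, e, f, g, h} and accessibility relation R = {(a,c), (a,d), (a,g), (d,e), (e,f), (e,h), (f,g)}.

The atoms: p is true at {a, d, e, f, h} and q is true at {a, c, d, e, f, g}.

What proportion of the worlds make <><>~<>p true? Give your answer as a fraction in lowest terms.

2/7

a: successors {c, d, g}; <>~<>p there: c:F, d:F, g:F. ✗
c: no successors, so <><>~<>p fails. ✗
d: successors {e}; <>~<>p there: e:T. ✓
e: successors {f, h}; <>~<>p there: f:T, h:F. ✓
f: successors {g}; <>~<>p there: g:F. ✗
g: no successors, so <><>~<>p fails. ✗
h: no successors, so <><>~<>p fails. ✗
That's 2 of 7 worlds, so 2/7.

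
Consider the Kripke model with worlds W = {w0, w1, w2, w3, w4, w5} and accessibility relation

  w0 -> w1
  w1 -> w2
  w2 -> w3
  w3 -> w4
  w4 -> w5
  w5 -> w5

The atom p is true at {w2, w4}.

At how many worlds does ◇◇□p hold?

1

w0: successors {w1}; ◇□p there: w1:F. ✗
w1: successors {w2}; ◇□p there: w2:T. ✓
w2: successors {w3}; ◇□p there: w3:F. ✗
w3: successors {w4}; ◇□p there: w4:F. ✗
w4: successors {w5}; ◇□p there: w5:F. ✗
w5: successors {w5}; ◇□p there: w5:F. ✗
Satisfying worlds: {w1}.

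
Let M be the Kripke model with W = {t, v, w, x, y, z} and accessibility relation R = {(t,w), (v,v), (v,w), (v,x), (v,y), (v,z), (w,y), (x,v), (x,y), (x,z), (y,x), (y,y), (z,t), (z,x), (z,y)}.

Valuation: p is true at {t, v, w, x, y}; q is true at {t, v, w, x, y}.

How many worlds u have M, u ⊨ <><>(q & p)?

t: successors {w}; <>(q & p) there: w:T. ✓
v: successors {v, w, x, y, z}; <>(q & p) there: v:T, w:T, x:T, y:T, z:T. ✓
w: successors {y}; <>(q & p) there: y:T. ✓
x: successors {v, y, z}; <>(q & p) there: v:T, y:T, z:T. ✓
y: successors {x, y}; <>(q & p) there: x:T, y:T. ✓
z: successors {t, x, y}; <>(q & p) there: t:T, x:T, y:T. ✓
Satisfying worlds: {t, v, w, x, y, z}.

6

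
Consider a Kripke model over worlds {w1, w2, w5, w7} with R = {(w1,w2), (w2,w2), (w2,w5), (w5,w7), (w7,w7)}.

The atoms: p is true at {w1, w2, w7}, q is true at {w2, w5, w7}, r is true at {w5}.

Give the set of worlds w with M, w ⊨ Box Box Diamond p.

w1: successors {w2}; Box Diamond p there: w2:T. ✓
w2: successors {w2, w5}; Box Diamond p there: w2:T, w5:T. ✓
w5: successors {w7}; Box Diamond p there: w7:T. ✓
w7: successors {w7}; Box Diamond p there: w7:T. ✓

{w1, w2, w5, w7}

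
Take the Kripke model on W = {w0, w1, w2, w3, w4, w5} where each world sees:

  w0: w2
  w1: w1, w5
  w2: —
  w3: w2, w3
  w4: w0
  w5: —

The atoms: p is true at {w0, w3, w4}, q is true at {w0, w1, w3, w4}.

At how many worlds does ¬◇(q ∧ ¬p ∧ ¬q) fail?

w0: ◇(q ∧ ¬p ∧ ¬q) is F. ✓
w1: ◇(q ∧ ¬p ∧ ¬q) is F. ✓
w2: ◇(q ∧ ¬p ∧ ¬q) is F. ✓
w3: ◇(q ∧ ¬p ∧ ¬q) is F. ✓
w4: ◇(q ∧ ¬p ∧ ¬q) is F. ✓
w5: ◇(q ∧ ¬p ∧ ¬q) is F. ✓
Satisfying worlds: {w0, w1, w2, w3, w4, w5}.
So ¬◇(q ∧ ¬p ∧ ¬q) fails at the other 0 worlds.

0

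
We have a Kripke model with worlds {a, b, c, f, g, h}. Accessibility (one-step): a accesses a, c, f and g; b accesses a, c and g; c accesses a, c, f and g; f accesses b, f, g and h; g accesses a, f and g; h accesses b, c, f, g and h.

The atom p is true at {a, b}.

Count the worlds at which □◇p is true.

6

a: successors {a, c, f, g}; ◇p there: a:T, c:T, f:T, g:T. ✓
b: successors {a, c, g}; ◇p there: a:T, c:T, g:T. ✓
c: successors {a, c, f, g}; ◇p there: a:T, c:T, f:T, g:T. ✓
f: successors {b, f, g, h}; ◇p there: b:T, f:T, g:T, h:T. ✓
g: successors {a, f, g}; ◇p there: a:T, f:T, g:T. ✓
h: successors {b, c, f, g, h}; ◇p there: b:T, c:T, f:T, g:T, h:T. ✓
Satisfying worlds: {a, b, c, f, g, h}.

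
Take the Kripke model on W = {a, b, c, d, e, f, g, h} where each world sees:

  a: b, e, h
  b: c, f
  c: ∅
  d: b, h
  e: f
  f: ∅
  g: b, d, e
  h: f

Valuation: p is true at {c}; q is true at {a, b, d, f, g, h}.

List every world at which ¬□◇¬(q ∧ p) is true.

{b, e, h}

a: □◇¬(q ∧ p) is T. ✗
b: □◇¬(q ∧ p) is F. ✓
c: □◇¬(q ∧ p) is T. ✗
d: □◇¬(q ∧ p) is T. ✗
e: □◇¬(q ∧ p) is F. ✓
f: □◇¬(q ∧ p) is T. ✗
g: □◇¬(q ∧ p) is T. ✗
h: □◇¬(q ∧ p) is F. ✓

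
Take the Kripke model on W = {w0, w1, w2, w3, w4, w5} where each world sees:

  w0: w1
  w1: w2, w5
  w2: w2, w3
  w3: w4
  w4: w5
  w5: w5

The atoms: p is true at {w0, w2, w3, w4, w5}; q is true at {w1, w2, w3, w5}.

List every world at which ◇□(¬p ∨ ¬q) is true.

{w2}

w0: successors {w1}; □(¬p ∨ ¬q) there: w1:F. ✗
w1: successors {w2, w5}; □(¬p ∨ ¬q) there: w2:F, w5:F. ✗
w2: successors {w2, w3}; □(¬p ∨ ¬q) there: w2:F, w3:T. ✓
w3: successors {w4}; □(¬p ∨ ¬q) there: w4:F. ✗
w4: successors {w5}; □(¬p ∨ ¬q) there: w5:F. ✗
w5: successors {w5}; □(¬p ∨ ¬q) there: w5:F. ✗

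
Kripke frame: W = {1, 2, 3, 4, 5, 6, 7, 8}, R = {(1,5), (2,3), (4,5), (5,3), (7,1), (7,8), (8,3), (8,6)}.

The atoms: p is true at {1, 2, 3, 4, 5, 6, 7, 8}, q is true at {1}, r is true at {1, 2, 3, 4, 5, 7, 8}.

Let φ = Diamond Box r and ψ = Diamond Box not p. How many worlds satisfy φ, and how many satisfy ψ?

6 and 3

For Diamond Box r:
1: successors {5}; Box r there: 5:T. ✓
2: successors {3}; Box r there: 3:T. ✓
3: no successors, so Diamond Box r fails. ✗
4: successors {5}; Box r there: 5:T. ✓
5: successors {3}; Box r there: 3:T. ✓
6: no successors, so Diamond Box r fails. ✗
7: successors {1, 8}; Box r there: 1:T, 8:F. ✓
8: successors {3, 6}; Box r there: 3:T, 6:T. ✓
— 6 worlds.
For Diamond Box not p:
1: successors {5}; Box not p there: 5:F. ✗
2: successors {3}; Box not p there: 3:T. ✓
3: no successors, so Diamond Box not p fails. ✗
4: successors {5}; Box not p there: 5:F. ✗
5: successors {3}; Box not p there: 3:T. ✓
6: no successors, so Diamond Box not p fails. ✗
7: successors {1, 8}; Box not p there: 1:F, 8:F. ✗
8: successors {3, 6}; Box not p there: 3:T, 6:T. ✓
— 3 worlds.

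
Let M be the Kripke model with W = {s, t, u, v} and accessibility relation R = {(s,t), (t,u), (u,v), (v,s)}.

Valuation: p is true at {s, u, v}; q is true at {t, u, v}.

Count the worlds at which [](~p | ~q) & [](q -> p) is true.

s: [](~p | ~q) is T, [](q -> p) is F. ✗
t: [](~p | ~q) is F, [](q -> p) is T. ✗
u: [](~p | ~q) is F, [](q -> p) is T. ✗
v: [](~p | ~q) is T, [](q -> p) is T. ✓
Satisfying worlds: {v}.

1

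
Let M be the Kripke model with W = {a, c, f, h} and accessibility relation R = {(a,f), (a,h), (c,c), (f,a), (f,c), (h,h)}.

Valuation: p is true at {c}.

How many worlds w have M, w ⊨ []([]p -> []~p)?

2

a: successors {f, h}; []p -> []~p there: f:T, h:T. ✓
c: successors {c}; []p -> []~p there: c:F. ✗
f: successors {a, c}; []p -> []~p there: a:T, c:F. ✗
h: successors {h}; []p -> []~p there: h:T. ✓
Satisfying worlds: {a, h}.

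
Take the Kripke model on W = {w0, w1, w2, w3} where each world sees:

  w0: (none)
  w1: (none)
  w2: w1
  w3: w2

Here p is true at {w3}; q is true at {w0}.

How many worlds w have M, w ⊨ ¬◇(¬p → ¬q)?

w0: ◇(¬p → ¬q) is F. ✓
w1: ◇(¬p → ¬q) is F. ✓
w2: ◇(¬p → ¬q) is T. ✗
w3: ◇(¬p → ¬q) is T. ✗
Satisfying worlds: {w0, w1}.

2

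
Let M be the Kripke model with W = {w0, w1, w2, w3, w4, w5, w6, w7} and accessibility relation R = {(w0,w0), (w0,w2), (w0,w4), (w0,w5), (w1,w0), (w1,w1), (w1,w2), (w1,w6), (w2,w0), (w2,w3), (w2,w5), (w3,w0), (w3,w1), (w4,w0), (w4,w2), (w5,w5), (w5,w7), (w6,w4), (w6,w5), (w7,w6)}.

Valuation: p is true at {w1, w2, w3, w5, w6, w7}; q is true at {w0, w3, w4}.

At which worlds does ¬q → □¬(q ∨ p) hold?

w0: ¬q is F, □¬(q ∨ p) is F. ✓
w1: ¬q is T, □¬(q ∨ p) is F. ✗
w2: ¬q is T, □¬(q ∨ p) is F. ✗
w3: ¬q is F, □¬(q ∨ p) is F. ✓
w4: ¬q is F, □¬(q ∨ p) is F. ✓
w5: ¬q is T, □¬(q ∨ p) is F. ✗
w6: ¬q is T, □¬(q ∨ p) is F. ✗
w7: ¬q is T, □¬(q ∨ p) is F. ✗

{w0, w3, w4}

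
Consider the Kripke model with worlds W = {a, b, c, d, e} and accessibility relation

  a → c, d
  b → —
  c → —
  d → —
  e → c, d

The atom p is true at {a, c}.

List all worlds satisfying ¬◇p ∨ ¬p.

{b, c, d, e}

a: ¬◇p is F, ¬p is F. ✗
b: ¬◇p is T, ¬p is T. ✓
c: ¬◇p is T, ¬p is F. ✓
d: ¬◇p is T, ¬p is T. ✓
e: ¬◇p is F, ¬p is T. ✓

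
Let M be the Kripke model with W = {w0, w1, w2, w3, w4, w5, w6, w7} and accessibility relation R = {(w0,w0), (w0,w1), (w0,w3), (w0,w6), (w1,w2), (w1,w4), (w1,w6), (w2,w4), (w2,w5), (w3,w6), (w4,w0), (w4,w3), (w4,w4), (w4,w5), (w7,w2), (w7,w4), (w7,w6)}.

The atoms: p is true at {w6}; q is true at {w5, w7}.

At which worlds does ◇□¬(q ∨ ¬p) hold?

w0: successors {w0, w1, w3, w6}; □¬(q ∨ ¬p) there: w0:F, w1:F, w3:T, w6:T. ✓
w1: successors {w2, w4, w6}; □¬(q ∨ ¬p) there: w2:F, w4:F, w6:T. ✓
w2: successors {w4, w5}; □¬(q ∨ ¬p) there: w4:F, w5:T. ✓
w3: successors {w6}; □¬(q ∨ ¬p) there: w6:T. ✓
w4: successors {w0, w3, w4, w5}; □¬(q ∨ ¬p) there: w0:F, w3:T, w4:F, w5:T. ✓
w5: no successors, so ◇□¬(q ∨ ¬p) fails. ✗
w6: no successors, so ◇□¬(q ∨ ¬p) fails. ✗
w7: successors {w2, w4, w6}; □¬(q ∨ ¬p) there: w2:F, w4:F, w6:T. ✓

{w0, w1, w2, w3, w4, w7}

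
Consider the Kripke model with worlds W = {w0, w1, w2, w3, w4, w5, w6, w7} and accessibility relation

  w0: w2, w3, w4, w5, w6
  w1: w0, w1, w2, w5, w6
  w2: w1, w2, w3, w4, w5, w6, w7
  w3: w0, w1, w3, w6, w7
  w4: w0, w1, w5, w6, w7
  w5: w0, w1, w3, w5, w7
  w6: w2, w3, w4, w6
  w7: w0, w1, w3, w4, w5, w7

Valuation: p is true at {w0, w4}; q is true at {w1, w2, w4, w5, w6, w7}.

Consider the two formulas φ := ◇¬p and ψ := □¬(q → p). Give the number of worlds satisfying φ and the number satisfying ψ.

For ◇¬p:
w0: successors {w2, w3, w4, w5, w6}; ¬p there: w2:T, w3:T, w4:F, w5:T, w6:T. ✓
w1: successors {w0, w1, w2, w5, w6}; ¬p there: w0:F, w1:T, w2:T, w5:T, w6:T. ✓
w2: successors {w1, w2, w3, w4, w5, w6, w7}; ¬p there: w1:T, w2:T, w3:T, w4:F, w5:T, w6:T, w7:T. ✓
w3: successors {w0, w1, w3, w6, w7}; ¬p there: w0:F, w1:T, w3:T, w6:T, w7:T. ✓
w4: successors {w0, w1, w5, w6, w7}; ¬p there: w0:F, w1:T, w5:T, w6:T, w7:T. ✓
w5: successors {w0, w1, w3, w5, w7}; ¬p there: w0:F, w1:T, w3:T, w5:T, w7:T. ✓
w6: successors {w2, w3, w4, w6}; ¬p there: w2:T, w3:T, w4:F, w6:T. ✓
w7: successors {w0, w1, w3, w4, w5, w7}; ¬p there: w0:F, w1:T, w3:T, w4:F, w5:T, w7:T. ✓
— 8 worlds.
For □¬(q → p):
w0: successors {w2, w3, w4, w5, w6}; ¬(q → p) there: w2:T, w3:F, w4:F, w5:T, w6:T. ✗
w1: successors {w0, w1, w2, w5, w6}; ¬(q → p) there: w0:F, w1:T, w2:T, w5:T, w6:T. ✗
w2: successors {w1, w2, w3, w4, w5, w6, w7}; ¬(q → p) there: w1:T, w2:T, w3:F, w4:F, w5:T, w6:T, w7:T. ✗
w3: successors {w0, w1, w3, w6, w7}; ¬(q → p) there: w0:F, w1:T, w3:F, w6:T, w7:T. ✗
w4: successors {w0, w1, w5, w6, w7}; ¬(q → p) there: w0:F, w1:T, w5:T, w6:T, w7:T. ✗
w5: successors {w0, w1, w3, w5, w7}; ¬(q → p) there: w0:F, w1:T, w3:F, w5:T, w7:T. ✗
w6: successors {w2, w3, w4, w6}; ¬(q → p) there: w2:T, w3:F, w4:F, w6:T. ✗
w7: successors {w0, w1, w3, w4, w5, w7}; ¬(q → p) there: w0:F, w1:T, w3:F, w4:F, w5:T, w7:T. ✗
— 0 worlds.

8 and 0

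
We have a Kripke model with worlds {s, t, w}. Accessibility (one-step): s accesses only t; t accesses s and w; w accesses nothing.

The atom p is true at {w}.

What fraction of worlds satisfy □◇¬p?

s: successors {t}; ◇¬p there: t:T. ✓
t: successors {s, w}; ◇¬p there: s:T, w:F. ✗
w: no successors, so □◇¬p holds vacuously. ✓
That's 2 of 3 worlds, so 2/3.

2/3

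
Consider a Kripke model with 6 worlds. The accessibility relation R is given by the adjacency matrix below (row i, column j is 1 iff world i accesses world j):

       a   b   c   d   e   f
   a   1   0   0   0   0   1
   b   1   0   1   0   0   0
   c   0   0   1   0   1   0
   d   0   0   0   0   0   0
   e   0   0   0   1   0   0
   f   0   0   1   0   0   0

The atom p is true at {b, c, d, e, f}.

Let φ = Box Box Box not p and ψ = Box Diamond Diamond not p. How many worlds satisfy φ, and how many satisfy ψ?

For Box Box Box not p:
a: successors {a, f}; Box Box not p there: a:F, f:F. ✗
b: successors {a, c}; Box Box not p there: a:F, c:F. ✗
c: successors {c, e}; Box Box not p there: c:F, e:T. ✗
d: no successors, so Box Box Box not p holds vacuously. ✓
e: successors {d}; Box Box not p there: d:T. ✓
f: successors {c}; Box Box not p there: c:F. ✗
— 2 worlds.
For Box Diamond Diamond not p:
a: successors {a, f}; Diamond Diamond not p there: a:T, f:F. ✗
b: successors {a, c}; Diamond Diamond not p there: a:T, c:F. ✗
c: successors {c, e}; Diamond Diamond not p there: c:F, e:F. ✗
d: no successors, so Box Diamond Diamond not p holds vacuously. ✓
e: successors {d}; Diamond Diamond not p there: d:F. ✗
f: successors {c}; Diamond Diamond not p there: c:F. ✗
— 1 world.

2 and 1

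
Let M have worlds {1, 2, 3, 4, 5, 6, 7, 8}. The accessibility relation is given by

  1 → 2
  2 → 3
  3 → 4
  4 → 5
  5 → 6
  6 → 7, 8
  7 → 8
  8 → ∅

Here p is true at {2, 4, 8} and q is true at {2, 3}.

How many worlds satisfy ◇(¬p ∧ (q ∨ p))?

1: successors {2}; ¬p ∧ (q ∨ p) there: 2:F. ✗
2: successors {3}; ¬p ∧ (q ∨ p) there: 3:T. ✓
3: successors {4}; ¬p ∧ (q ∨ p) there: 4:F. ✗
4: successors {5}; ¬p ∧ (q ∨ p) there: 5:F. ✗
5: successors {6}; ¬p ∧ (q ∨ p) there: 6:F. ✗
6: successors {7, 8}; ¬p ∧ (q ∨ p) there: 7:F, 8:F. ✗
7: successors {8}; ¬p ∧ (q ∨ p) there: 8:F. ✗
8: no successors, so ◇(¬p ∧ (q ∨ p)) fails. ✗
Satisfying worlds: {2}.

1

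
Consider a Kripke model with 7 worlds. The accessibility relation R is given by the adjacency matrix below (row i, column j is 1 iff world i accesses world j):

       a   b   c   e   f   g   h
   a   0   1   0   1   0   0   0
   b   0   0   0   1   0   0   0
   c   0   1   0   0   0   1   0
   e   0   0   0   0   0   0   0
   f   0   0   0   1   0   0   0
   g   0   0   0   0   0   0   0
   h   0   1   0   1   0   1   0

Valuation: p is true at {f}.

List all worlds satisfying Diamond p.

∅

a: successors {b, e}; p there: b:F, e:F. ✗
b: successors {e}; p there: e:F. ✗
c: successors {b, g}; p there: b:F, g:F. ✗
e: no successors, so Diamond p fails. ✗
f: successors {e}; p there: e:F. ✗
g: no successors, so Diamond p fails. ✗
h: successors {b, e, g}; p there: b:F, e:F, g:F. ✗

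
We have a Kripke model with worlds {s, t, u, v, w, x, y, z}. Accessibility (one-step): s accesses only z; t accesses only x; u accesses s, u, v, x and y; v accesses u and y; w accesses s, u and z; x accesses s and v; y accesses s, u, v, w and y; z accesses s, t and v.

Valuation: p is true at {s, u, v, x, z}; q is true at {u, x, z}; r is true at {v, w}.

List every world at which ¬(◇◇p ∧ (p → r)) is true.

{s, u, x, z}

s: ◇◇p ∧ (p → r) is F. ✓
t: ◇◇p ∧ (p → r) is T. ✗
u: ◇◇p ∧ (p → r) is F. ✓
v: ◇◇p ∧ (p → r) is T. ✗
w: ◇◇p ∧ (p → r) is T. ✗
x: ◇◇p ∧ (p → r) is F. ✓
y: ◇◇p ∧ (p → r) is T. ✗
z: ◇◇p ∧ (p → r) is F. ✓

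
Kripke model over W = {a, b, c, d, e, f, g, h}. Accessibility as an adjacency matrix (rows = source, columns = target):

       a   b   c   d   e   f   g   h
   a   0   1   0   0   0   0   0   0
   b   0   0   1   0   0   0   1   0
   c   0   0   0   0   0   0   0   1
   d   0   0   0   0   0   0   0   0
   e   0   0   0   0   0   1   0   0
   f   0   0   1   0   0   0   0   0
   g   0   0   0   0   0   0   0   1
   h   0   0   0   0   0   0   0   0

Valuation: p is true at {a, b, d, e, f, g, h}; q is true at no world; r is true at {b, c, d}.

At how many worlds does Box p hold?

a: successors {b}; p there: b:T. ✓
b: successors {c, g}; p there: c:F, g:T. ✗
c: successors {h}; p there: h:T. ✓
d: no successors, so Box p holds vacuously. ✓
e: successors {f}; p there: f:T. ✓
f: successors {c}; p there: c:F. ✗
g: successors {h}; p there: h:T. ✓
h: no successors, so Box p holds vacuously. ✓
Satisfying worlds: {a, c, d, e, g, h}.

6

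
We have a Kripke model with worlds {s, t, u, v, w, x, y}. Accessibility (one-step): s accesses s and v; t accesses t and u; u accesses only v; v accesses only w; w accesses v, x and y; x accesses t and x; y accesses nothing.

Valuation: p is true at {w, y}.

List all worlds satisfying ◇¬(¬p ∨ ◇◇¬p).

{w}

s: successors {s, v}; ¬(¬p ∨ ◇◇¬p) there: s:F, v:F. ✗
t: successors {t, u}; ¬(¬p ∨ ◇◇¬p) there: t:F, u:F. ✗
u: successors {v}; ¬(¬p ∨ ◇◇¬p) there: v:F. ✗
v: successors {w}; ¬(¬p ∨ ◇◇¬p) there: w:F. ✗
w: successors {v, x, y}; ¬(¬p ∨ ◇◇¬p) there: v:F, x:F, y:T. ✓
x: successors {t, x}; ¬(¬p ∨ ◇◇¬p) there: t:F, x:F. ✗
y: no successors, so ◇¬(¬p ∨ ◇◇¬p) fails. ✗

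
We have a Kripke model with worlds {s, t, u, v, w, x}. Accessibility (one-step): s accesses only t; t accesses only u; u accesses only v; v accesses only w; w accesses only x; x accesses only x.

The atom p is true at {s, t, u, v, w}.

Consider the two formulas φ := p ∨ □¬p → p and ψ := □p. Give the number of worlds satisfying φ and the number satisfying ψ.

For p ∨ □¬p → p:
s: p ∨ □¬p is T, p is T. ✓
t: p ∨ □¬p is T, p is T. ✓
u: p ∨ □¬p is T, p is T. ✓
v: p ∨ □¬p is T, p is T. ✓
w: p ∨ □¬p is T, p is T. ✓
x: p ∨ □¬p is T, p is F. ✗
— 5 worlds.
For □p:
s: successors {t}; p there: t:T. ✓
t: successors {u}; p there: u:T. ✓
u: successors {v}; p there: v:T. ✓
v: successors {w}; p there: w:T. ✓
w: successors {x}; p there: x:F. ✗
x: successors {x}; p there: x:F. ✗
— 4 worlds.

5 and 4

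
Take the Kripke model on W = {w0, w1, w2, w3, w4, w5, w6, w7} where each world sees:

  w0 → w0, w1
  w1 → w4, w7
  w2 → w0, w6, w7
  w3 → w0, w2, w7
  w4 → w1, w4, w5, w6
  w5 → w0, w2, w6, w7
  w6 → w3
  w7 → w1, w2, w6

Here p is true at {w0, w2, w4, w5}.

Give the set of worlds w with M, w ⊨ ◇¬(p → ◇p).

w0: successors {w0, w1}; ¬(p → ◇p) there: w0:F, w1:F. ✗
w1: successors {w4, w7}; ¬(p → ◇p) there: w4:F, w7:F. ✗
w2: successors {w0, w6, w7}; ¬(p → ◇p) there: w0:F, w6:F, w7:F. ✗
w3: successors {w0, w2, w7}; ¬(p → ◇p) there: w0:F, w2:F, w7:F. ✗
w4: successors {w1, w4, w5, w6}; ¬(p → ◇p) there: w1:F, w4:F, w5:F, w6:F. ✗
w5: successors {w0, w2, w6, w7}; ¬(p → ◇p) there: w0:F, w2:F, w6:F, w7:F. ✗
w6: successors {w3}; ¬(p → ◇p) there: w3:F. ✗
w7: successors {w1, w2, w6}; ¬(p → ◇p) there: w1:F, w2:F, w6:F. ✗

∅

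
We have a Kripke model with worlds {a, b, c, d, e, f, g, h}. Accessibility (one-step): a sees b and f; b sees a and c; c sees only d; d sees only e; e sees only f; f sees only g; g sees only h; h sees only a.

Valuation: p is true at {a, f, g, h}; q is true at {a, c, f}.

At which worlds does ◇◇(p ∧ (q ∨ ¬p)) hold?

a: successors {b, f}; ◇(p ∧ (q ∨ ¬p)) there: b:T, f:F. ✓
b: successors {a, c}; ◇(p ∧ (q ∨ ¬p)) there: a:T, c:F. ✓
c: successors {d}; ◇(p ∧ (q ∨ ¬p)) there: d:F. ✗
d: successors {e}; ◇(p ∧ (q ∨ ¬p)) there: e:T. ✓
e: successors {f}; ◇(p ∧ (q ∨ ¬p)) there: f:F. ✗
f: successors {g}; ◇(p ∧ (q ∨ ¬p)) there: g:F. ✗
g: successors {h}; ◇(p ∧ (q ∨ ¬p)) there: h:T. ✓
h: successors {a}; ◇(p ∧ (q ∨ ¬p)) there: a:T. ✓

{a, b, d, g, h}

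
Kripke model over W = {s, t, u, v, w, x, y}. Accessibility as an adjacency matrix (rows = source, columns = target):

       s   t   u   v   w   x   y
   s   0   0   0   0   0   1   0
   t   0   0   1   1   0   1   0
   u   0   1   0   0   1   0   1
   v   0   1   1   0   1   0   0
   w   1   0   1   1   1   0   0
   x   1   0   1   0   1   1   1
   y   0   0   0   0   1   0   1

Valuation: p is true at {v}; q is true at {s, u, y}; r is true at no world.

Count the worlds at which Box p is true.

s: successors {x}; p there: x:F. ✗
t: successors {u, v, x}; p there: u:F, v:T, x:F. ✗
u: successors {t, w, y}; p there: t:F, w:F, y:F. ✗
v: successors {t, u, w}; p there: t:F, u:F, w:F. ✗
w: successors {s, u, v, w}; p there: s:F, u:F, v:T, w:F. ✗
x: successors {s, u, w, x, y}; p there: s:F, u:F, w:F, x:F, y:F. ✗
y: successors {w, y}; p there: w:F, y:F. ✗
Satisfying worlds: ∅.

0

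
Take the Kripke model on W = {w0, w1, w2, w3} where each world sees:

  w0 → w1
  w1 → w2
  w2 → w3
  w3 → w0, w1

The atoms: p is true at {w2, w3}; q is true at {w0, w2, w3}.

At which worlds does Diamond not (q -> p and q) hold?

{w3}

w0: successors {w1}; not (q -> p and q) there: w1:F. ✗
w1: successors {w2}; not (q -> p and q) there: w2:F. ✗
w2: successors {w3}; not (q -> p and q) there: w3:F. ✗
w3: successors {w0, w1}; not (q -> p and q) there: w0:T, w1:F. ✓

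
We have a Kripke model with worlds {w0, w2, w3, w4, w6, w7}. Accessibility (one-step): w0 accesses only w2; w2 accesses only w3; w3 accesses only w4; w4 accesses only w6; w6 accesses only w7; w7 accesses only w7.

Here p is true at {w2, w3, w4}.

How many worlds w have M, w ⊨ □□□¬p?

5

w0: successors {w2}; □□¬p there: w2:F. ✗
w2: successors {w3}; □□¬p there: w3:T. ✓
w3: successors {w4}; □□¬p there: w4:T. ✓
w4: successors {w6}; □□¬p there: w6:T. ✓
w6: successors {w7}; □□¬p there: w7:T. ✓
w7: successors {w7}; □□¬p there: w7:T. ✓
Satisfying worlds: {w2, w3, w4, w6, w7}.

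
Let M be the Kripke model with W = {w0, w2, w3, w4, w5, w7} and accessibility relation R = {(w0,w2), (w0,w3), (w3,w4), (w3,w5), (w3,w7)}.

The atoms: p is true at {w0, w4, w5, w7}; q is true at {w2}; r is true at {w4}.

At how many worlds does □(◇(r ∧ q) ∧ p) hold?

w0: successors {w2, w3}; ◇(r ∧ q) ∧ p there: w2:F, w3:F. ✗
w2: no successors, so □(◇(r ∧ q) ∧ p) holds vacuously. ✓
w3: successors {w4, w5, w7}; ◇(r ∧ q) ∧ p there: w4:F, w5:F, w7:F. ✗
w4: no successors, so □(◇(r ∧ q) ∧ p) holds vacuously. ✓
w5: no successors, so □(◇(r ∧ q) ∧ p) holds vacuously. ✓
w7: no successors, so □(◇(r ∧ q) ∧ p) holds vacuously. ✓
Satisfying worlds: {w2, w4, w5, w7}.

4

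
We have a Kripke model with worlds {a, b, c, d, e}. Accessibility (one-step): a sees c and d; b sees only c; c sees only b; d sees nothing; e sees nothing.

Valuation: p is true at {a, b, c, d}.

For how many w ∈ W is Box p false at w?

0

a: successors {c, d}; p there: c:T, d:T. ✓
b: successors {c}; p there: c:T. ✓
c: successors {b}; p there: b:T. ✓
d: no successors, so Box p holds vacuously. ✓
e: no successors, so Box p holds vacuously. ✓
Satisfying worlds: {a, b, c, d, e}.
So Box p fails at the other 0 worlds.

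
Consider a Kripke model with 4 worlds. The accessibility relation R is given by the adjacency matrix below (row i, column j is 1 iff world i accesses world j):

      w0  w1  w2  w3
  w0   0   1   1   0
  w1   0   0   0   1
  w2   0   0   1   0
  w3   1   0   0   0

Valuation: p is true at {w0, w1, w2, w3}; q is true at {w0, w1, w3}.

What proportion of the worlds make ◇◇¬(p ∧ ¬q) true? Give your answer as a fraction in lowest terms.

3/4

w0: successors {w1, w2}; ◇¬(p ∧ ¬q) there: w1:T, w2:F. ✓
w1: successors {w3}; ◇¬(p ∧ ¬q) there: w3:T. ✓
w2: successors {w2}; ◇¬(p ∧ ¬q) there: w2:F. ✗
w3: successors {w0}; ◇¬(p ∧ ¬q) there: w0:T. ✓
That's 3 of 4 worlds, so 3/4.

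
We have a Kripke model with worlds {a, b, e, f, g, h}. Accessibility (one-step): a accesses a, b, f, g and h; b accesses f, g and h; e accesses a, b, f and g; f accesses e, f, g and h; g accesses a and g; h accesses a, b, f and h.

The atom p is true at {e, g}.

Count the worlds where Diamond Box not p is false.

a: successors {a, b, f, g, h}; Box not p there: a:F, b:F, f:F, g:F, h:T. ✓
b: successors {f, g, h}; Box not p there: f:F, g:F, h:T. ✓
e: successors {a, b, f, g}; Box not p there: a:F, b:F, f:F, g:F. ✗
f: successors {e, f, g, h}; Box not p there: e:F, f:F, g:F, h:T. ✓
g: successors {a, g}; Box not p there: a:F, g:F. ✗
h: successors {a, b, f, h}; Box not p there: a:F, b:F, f:F, h:T. ✓
Satisfying worlds: {a, b, f, h}.
So Diamond Box not p fails at the other 2 worlds.

2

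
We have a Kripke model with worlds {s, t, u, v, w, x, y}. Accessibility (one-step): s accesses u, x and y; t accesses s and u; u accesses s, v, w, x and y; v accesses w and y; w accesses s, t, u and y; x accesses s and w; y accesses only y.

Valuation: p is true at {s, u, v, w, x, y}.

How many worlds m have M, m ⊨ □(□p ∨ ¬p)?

s: successors {u, x, y}; □p ∨ ¬p there: u:T, x:T, y:T. ✓
t: successors {s, u}; □p ∨ ¬p there: s:T, u:T. ✓
u: successors {s, v, w, x, y}; □p ∨ ¬p there: s:T, v:T, w:F, x:T, y:T. ✗
v: successors {w, y}; □p ∨ ¬p there: w:F, y:T. ✗
w: successors {s, t, u, y}; □p ∨ ¬p there: s:T, t:T, u:T, y:T. ✓
x: successors {s, w}; □p ∨ ¬p there: s:T, w:F. ✗
y: successors {y}; □p ∨ ¬p there: y:T. ✓
Satisfying worlds: {s, t, w, y}.

4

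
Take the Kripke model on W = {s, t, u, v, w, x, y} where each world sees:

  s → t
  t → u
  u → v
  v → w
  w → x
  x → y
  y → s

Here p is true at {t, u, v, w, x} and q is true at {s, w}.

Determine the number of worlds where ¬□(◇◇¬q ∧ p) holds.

s: □(◇◇¬q ∧ p) is T. ✗
t: □(◇◇¬q ∧ p) is F. ✓
u: □(◇◇¬q ∧ p) is T. ✗
v: □(◇◇¬q ∧ p) is T. ✗
w: □(◇◇¬q ∧ p) is F. ✓
x: □(◇◇¬q ∧ p) is F. ✓
y: □(◇◇¬q ∧ p) is F. ✓
Satisfying worlds: {t, w, x, y}.

4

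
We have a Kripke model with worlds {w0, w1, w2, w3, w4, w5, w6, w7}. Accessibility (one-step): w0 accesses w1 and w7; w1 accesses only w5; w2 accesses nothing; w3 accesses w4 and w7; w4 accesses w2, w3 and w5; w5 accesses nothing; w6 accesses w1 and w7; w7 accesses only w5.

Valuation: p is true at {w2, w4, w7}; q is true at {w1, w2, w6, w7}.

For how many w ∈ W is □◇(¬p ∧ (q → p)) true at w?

w0: successors {w1, w7}; ◇(¬p ∧ (q → p)) there: w1:T, w7:T. ✓
w1: successors {w5}; ◇(¬p ∧ (q → p)) there: w5:F. ✗
w2: no successors, so □◇(¬p ∧ (q → p)) holds vacuously. ✓
w3: successors {w4, w7}; ◇(¬p ∧ (q → p)) there: w4:T, w7:T. ✓
w4: successors {w2, w3, w5}; ◇(¬p ∧ (q → p)) there: w2:F, w3:F, w5:F. ✗
w5: no successors, so □◇(¬p ∧ (q → p)) holds vacuously. ✓
w6: successors {w1, w7}; ◇(¬p ∧ (q → p)) there: w1:T, w7:T. ✓
w7: successors {w5}; ◇(¬p ∧ (q → p)) there: w5:F. ✗
Satisfying worlds: {w0, w2, w3, w5, w6}.

5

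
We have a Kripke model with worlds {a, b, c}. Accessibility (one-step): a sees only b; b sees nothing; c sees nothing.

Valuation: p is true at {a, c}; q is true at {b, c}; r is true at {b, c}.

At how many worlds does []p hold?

2

a: successors {b}; p there: b:F. ✗
b: no successors, so []p holds vacuously. ✓
c: no successors, so []p holds vacuously. ✓
Satisfying worlds: {b, c}.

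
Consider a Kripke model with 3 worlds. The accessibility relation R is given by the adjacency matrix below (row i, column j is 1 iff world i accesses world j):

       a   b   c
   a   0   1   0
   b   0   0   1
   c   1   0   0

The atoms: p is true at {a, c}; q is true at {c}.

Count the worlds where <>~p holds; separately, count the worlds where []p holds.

1 and 2

For <>~p:
a: successors {b}; ~p there: b:T. ✓
b: successors {c}; ~p there: c:F. ✗
c: successors {a}; ~p there: a:F. ✗
— 1 world.
For []p:
a: successors {b}; p there: b:F. ✗
b: successors {c}; p there: c:T. ✓
c: successors {a}; p there: a:T. ✓
— 2 worlds.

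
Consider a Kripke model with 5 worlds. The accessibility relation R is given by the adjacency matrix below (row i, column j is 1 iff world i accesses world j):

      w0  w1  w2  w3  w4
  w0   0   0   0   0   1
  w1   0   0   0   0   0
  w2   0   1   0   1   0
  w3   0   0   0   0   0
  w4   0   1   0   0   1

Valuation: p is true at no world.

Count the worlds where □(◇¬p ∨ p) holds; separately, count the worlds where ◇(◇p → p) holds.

3 and 3

For □(◇¬p ∨ p):
w0: successors {w4}; ◇¬p ∨ p there: w4:T. ✓
w1: no successors, so □(◇¬p ∨ p) holds vacuously. ✓
w2: successors {w1, w3}; ◇¬p ∨ p there: w1:F, w3:F. ✗
w3: no successors, so □(◇¬p ∨ p) holds vacuously. ✓
w4: successors {w1, w4}; ◇¬p ∨ p there: w1:F, w4:T. ✗
— 3 worlds.
For ◇(◇p → p):
w0: successors {w4}; ◇p → p there: w4:T. ✓
w1: no successors, so ◇(◇p → p) fails. ✗
w2: successors {w1, w3}; ◇p → p there: w1:T, w3:T. ✓
w3: no successors, so ◇(◇p → p) fails. ✗
w4: successors {w1, w4}; ◇p → p there: w1:T, w4:T. ✓
— 3 worlds.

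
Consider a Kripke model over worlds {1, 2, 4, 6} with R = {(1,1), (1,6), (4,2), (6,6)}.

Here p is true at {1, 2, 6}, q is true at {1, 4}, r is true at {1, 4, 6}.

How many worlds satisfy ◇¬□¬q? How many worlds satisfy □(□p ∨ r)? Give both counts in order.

For ◇¬□¬q:
1: successors {1, 6}; ¬□¬q there: 1:T, 6:F. ✓
2: no successors, so ◇¬□¬q fails. ✗
4: successors {2}; ¬□¬q there: 2:F. ✗
6: successors {6}; ¬□¬q there: 6:F. ✗
— 1 world.
For □(□p ∨ r):
1: successors {1, 6}; □p ∨ r there: 1:T, 6:T. ✓
2: no successors, so □(□p ∨ r) holds vacuously. ✓
4: successors {2}; □p ∨ r there: 2:T. ✓
6: successors {6}; □p ∨ r there: 6:T. ✓
— 4 worlds.

1 and 4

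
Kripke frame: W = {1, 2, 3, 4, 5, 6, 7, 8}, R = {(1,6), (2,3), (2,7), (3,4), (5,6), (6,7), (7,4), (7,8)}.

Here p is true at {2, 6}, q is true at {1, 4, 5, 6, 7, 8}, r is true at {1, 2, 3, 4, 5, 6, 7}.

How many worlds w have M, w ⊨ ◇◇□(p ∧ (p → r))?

1: successors {6}; ◇□(p ∧ (p → r)) there: 6:F. ✗
2: successors {3, 7}; ◇□(p ∧ (p → r)) there: 3:T, 7:T. ✓
3: successors {4}; ◇□(p ∧ (p → r)) there: 4:F. ✗
4: no successors, so ◇◇□(p ∧ (p → r)) fails. ✗
5: successors {6}; ◇□(p ∧ (p → r)) there: 6:F. ✗
6: successors {7}; ◇□(p ∧ (p → r)) there: 7:T. ✓
7: successors {4, 8}; ◇□(p ∧ (p → r)) there: 4:F, 8:F. ✗
8: no successors, so ◇◇□(p ∧ (p → r)) fails. ✗
Satisfying worlds: {2, 6}.

2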